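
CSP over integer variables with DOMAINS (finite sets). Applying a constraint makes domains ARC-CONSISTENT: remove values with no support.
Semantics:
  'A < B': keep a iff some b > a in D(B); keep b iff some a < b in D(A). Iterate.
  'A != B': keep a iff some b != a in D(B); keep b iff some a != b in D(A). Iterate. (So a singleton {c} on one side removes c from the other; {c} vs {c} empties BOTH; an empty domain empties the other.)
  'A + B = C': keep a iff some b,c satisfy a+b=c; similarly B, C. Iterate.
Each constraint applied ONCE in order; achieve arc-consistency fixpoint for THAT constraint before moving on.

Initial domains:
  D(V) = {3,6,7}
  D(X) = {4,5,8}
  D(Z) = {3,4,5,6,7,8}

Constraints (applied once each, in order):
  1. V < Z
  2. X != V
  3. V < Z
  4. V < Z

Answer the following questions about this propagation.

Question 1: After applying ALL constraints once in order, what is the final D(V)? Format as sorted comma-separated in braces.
Constraint 1 (V < Z) on D(V)={3,6,7} D(Z)={3,4,5,6,7,8}: Z {3,4,5,6,7,8}->{4,5,6,7,8}
Constraint 2 (X != V) on D(X)={4,5,8} D(V)={3,6,7}: no change
Constraint 3 (V < Z) on D(V)={3,6,7} D(Z)={4,5,6,7,8}: no change
Constraint 4 (V < Z) on D(V)={3,6,7} D(Z)={4,5,6,7,8}: no change
So after all 4 constraints: D(V) = {3,6,7}

Answer: {3,6,7}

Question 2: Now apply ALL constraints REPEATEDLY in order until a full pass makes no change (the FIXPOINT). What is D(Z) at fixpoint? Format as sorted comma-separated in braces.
Answer: {4,5,6,7,8}

Derivation:
pass 0 (initial): D(Z)={3,4,5,6,7,8}
pass 1: Z {3,4,5,6,7,8}->{4,5,6,7,8}
pass 2: no change
Fixpoint after 2 passes: D(Z) = {4,5,6,7,8}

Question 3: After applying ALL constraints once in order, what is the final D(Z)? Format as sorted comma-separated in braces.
Constraint 1 (V < Z) on D(V)={3,6,7} D(Z)={3,4,5,6,7,8}: Z {3,4,5,6,7,8}->{4,5,6,7,8}
Constraint 2 (X != V) on D(X)={4,5,8} D(V)={3,6,7}: no change
Constraint 3 (V < Z) on D(V)={3,6,7} D(Z)={4,5,6,7,8}: no change
Constraint 4 (V < Z) on D(V)={3,6,7} D(Z)={4,5,6,7,8}: no change
So after all 4 constraints: D(Z) = {4,5,6,7,8}

Answer: {4,5,6,7,8}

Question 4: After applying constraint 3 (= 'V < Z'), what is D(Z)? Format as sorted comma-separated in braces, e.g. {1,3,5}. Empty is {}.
Answer: {4,5,6,7,8}

Derivation:
Constraint 1 (V < Z) on D(V)={3,6,7} D(Z)={3,4,5,6,7,8}: Z {3,4,5,6,7,8}->{4,5,6,7,8}
Constraint 2 (X != V) on D(X)={4,5,8} D(V)={3,6,7}: no change
Constraint 3 (V < Z) on D(V)={3,6,7} D(Z)={4,5,6,7,8}: no change
So after constraint 3: D(Z) = {4,5,6,7,8}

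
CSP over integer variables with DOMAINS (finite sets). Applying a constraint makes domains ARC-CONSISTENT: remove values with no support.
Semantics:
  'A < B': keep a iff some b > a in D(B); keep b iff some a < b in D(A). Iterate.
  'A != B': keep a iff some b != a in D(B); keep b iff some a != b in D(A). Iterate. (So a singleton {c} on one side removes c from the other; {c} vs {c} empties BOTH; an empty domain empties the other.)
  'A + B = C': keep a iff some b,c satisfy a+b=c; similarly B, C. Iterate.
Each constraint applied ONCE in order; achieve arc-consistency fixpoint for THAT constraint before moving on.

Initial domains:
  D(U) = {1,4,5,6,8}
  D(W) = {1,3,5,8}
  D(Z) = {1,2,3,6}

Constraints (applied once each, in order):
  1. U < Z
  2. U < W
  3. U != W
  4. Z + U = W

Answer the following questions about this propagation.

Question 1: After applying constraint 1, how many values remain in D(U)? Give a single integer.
Answer: 3

Derivation:
Constraint 1 (U < Z) on D(U)={1,4,5,6,8} D(Z)={1,2,3,6}: U {1,4,5,6,8}->{1,4,5}; Z {1,2,3,6}->{2,3,6}
So after constraint 1: D(U)={1,4,5}, size = 3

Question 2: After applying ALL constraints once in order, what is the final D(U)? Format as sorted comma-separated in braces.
Constraint 1 (U < Z) on D(U)={1,4,5,6,8} D(Z)={1,2,3,6}: U {1,4,5,6,8}->{1,4,5}; Z {1,2,3,6}->{2,3,6}
Constraint 2 (U < W) on D(U)={1,4,5} D(W)={1,3,5,8}: W {1,3,5,8}->{3,5,8}
Constraint 3 (U != W) on D(U)={1,4,5} D(W)={3,5,8}: no change
Constraint 4 (Z + U = W) on D(Z)={2,3,6} D(U)={1,4,5} D(W)={3,5,8}: Z {2,3,6}->{2,3}; U {1,4,5}->{1,5}; W {3,5,8}->{3,8}
So after all 4 constraints: D(U) = {1,5}

Answer: {1,5}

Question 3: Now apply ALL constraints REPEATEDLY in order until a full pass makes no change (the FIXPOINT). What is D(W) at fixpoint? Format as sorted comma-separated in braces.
Answer: {3}

Derivation:
pass 0 (initial): D(W)={1,3,5,8}
pass 1: U {1,4,5,6,8}->{1,5}; W {1,3,5,8}->{3,8}; Z {1,2,3,6}->{2,3}
pass 2: U {1,5}->{1}; W {3,8}->{3}; Z {2,3}->{2}
pass 3: no change
Fixpoint after 3 passes: D(W) = {3}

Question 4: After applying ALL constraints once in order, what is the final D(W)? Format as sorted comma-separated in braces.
Answer: {3,8}

Derivation:
Constraint 1 (U < Z) on D(U)={1,4,5,6,8} D(Z)={1,2,3,6}: U {1,4,5,6,8}->{1,4,5}; Z {1,2,3,6}->{2,3,6}
Constraint 2 (U < W) on D(U)={1,4,5} D(W)={1,3,5,8}: W {1,3,5,8}->{3,5,8}
Constraint 3 (U != W) on D(U)={1,4,5} D(W)={3,5,8}: no change
Constraint 4 (Z + U = W) on D(Z)={2,3,6} D(U)={1,4,5} D(W)={3,5,8}: Z {2,3,6}->{2,3}; U {1,4,5}->{1,5}; W {3,5,8}->{3,8}
So after all 4 constraints: D(W) = {3,8}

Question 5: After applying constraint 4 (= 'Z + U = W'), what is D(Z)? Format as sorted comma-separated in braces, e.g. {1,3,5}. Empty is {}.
Constraint 1 (U < Z) on D(U)={1,4,5,6,8} D(Z)={1,2,3,6}: U {1,4,5,6,8}->{1,4,5}; Z {1,2,3,6}->{2,3,6}
Constraint 2 (U < W) on D(U)={1,4,5} D(W)={1,3,5,8}: W {1,3,5,8}->{3,5,8}
Constraint 3 (U != W) on D(U)={1,4,5} D(W)={3,5,8}: no change
Constraint 4 (Z + U = W) on D(Z)={2,3,6} D(U)={1,4,5} D(W)={3,5,8}: Z {2,3,6}->{2,3}; U {1,4,5}->{1,5}; W {3,5,8}->{3,8}
So after constraint 4: D(Z) = {2,3}

Answer: {2,3}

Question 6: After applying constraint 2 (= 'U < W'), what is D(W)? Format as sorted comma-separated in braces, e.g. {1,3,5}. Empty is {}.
Answer: {3,5,8}

Derivation:
Constraint 1 (U < Z) on D(U)={1,4,5,6,8} D(Z)={1,2,3,6}: U {1,4,5,6,8}->{1,4,5}; Z {1,2,3,6}->{2,3,6}
Constraint 2 (U < W) on D(U)={1,4,5} D(W)={1,3,5,8}: W {1,3,5,8}->{3,5,8}
So after constraint 2: D(W) = {3,5,8}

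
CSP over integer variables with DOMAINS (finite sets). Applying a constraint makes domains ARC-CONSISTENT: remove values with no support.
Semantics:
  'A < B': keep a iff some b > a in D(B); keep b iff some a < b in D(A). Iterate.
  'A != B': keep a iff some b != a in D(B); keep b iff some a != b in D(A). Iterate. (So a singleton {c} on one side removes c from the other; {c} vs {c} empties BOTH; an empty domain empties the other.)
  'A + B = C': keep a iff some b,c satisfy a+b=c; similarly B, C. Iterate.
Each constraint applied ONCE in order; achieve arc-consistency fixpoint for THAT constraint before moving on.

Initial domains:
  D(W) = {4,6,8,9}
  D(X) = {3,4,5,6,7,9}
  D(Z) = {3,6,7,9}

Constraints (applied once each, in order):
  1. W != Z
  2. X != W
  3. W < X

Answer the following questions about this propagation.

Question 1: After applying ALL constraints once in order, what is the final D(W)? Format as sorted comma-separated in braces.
Answer: {4,6,8}

Derivation:
Constraint 1 (W != Z) on D(W)={4,6,8,9} D(Z)={3,6,7,9}: no change
Constraint 2 (X != W) on D(X)={3,4,5,6,7,9} D(W)={4,6,8,9}: no change
Constraint 3 (W < X) on D(W)={4,6,8,9} D(X)={3,4,5,6,7,9}: W {4,6,8,9}->{4,6,8}; X {3,4,5,6,7,9}->{5,6,7,9}
So after all 3 constraints: D(W) = {4,6,8}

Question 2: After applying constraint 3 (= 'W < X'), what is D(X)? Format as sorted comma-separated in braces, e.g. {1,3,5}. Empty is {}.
Constraint 1 (W != Z) on D(W)={4,6,8,9} D(Z)={3,6,7,9}: no change
Constraint 2 (X != W) on D(X)={3,4,5,6,7,9} D(W)={4,6,8,9}: no change
Constraint 3 (W < X) on D(W)={4,6,8,9} D(X)={3,4,5,6,7,9}: W {4,6,8,9}->{4,6,8}; X {3,4,5,6,7,9}->{5,6,7,9}
So after constraint 3: D(X) = {5,6,7,9}

Answer: {5,6,7,9}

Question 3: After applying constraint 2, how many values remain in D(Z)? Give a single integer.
Constraint 1 (W != Z) on D(W)={4,6,8,9} D(Z)={3,6,7,9}: no change
Constraint 2 (X != W) on D(X)={3,4,5,6,7,9} D(W)={4,6,8,9}: no change
So after constraint 2: D(Z)={3,6,7,9}, size = 4

Answer: 4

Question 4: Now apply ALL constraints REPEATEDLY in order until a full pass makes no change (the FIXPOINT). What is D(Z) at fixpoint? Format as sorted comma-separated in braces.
pass 0 (initial): D(Z)={3,6,7,9}
pass 1: W {4,6,8,9}->{4,6,8}; X {3,4,5,6,7,9}->{5,6,7,9}
pass 2: no change
Fixpoint after 2 passes: D(Z) = {3,6,7,9}

Answer: {3,6,7,9}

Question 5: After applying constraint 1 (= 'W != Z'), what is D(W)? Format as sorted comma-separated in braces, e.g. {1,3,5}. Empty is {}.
Answer: {4,6,8,9}

Derivation:
Constraint 1 (W != Z) on D(W)={4,6,8,9} D(Z)={3,6,7,9}: no change
So after constraint 1: D(W) = {4,6,8,9}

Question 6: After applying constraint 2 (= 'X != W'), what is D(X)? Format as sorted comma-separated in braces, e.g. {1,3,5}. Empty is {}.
Answer: {3,4,5,6,7,9}

Derivation:
Constraint 1 (W != Z) on D(W)={4,6,8,9} D(Z)={3,6,7,9}: no change
Constraint 2 (X != W) on D(X)={3,4,5,6,7,9} D(W)={4,6,8,9}: no change
So after constraint 2: D(X) = {3,4,5,6,7,9}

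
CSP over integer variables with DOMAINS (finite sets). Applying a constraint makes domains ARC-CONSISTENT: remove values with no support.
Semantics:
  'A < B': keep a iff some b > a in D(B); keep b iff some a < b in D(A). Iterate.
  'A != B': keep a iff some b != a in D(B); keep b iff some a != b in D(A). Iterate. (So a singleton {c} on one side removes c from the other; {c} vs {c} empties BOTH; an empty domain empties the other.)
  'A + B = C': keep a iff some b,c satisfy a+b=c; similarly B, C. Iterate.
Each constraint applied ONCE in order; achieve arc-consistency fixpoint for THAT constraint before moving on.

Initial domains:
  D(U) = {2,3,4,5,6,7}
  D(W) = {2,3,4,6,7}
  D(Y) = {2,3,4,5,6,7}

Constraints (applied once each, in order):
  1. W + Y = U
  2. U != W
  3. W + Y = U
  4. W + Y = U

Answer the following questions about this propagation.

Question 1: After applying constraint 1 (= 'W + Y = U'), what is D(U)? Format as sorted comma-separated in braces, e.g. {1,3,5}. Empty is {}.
Constraint 1 (W + Y = U) on D(W)={2,3,4,6,7} D(Y)={2,3,4,5,6,7} D(U)={2,3,4,5,6,7}: W {2,3,4,6,7}->{2,3,4}; Y {2,3,4,5,6,7}->{2,3,4,5}; U {2,3,4,5,6,7}->{4,5,6,7}
So after constraint 1: D(U) = {4,5,6,7}

Answer: {4,5,6,7}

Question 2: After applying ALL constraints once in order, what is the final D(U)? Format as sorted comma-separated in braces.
Answer: {4,5,6,7}

Derivation:
Constraint 1 (W + Y = U) on D(W)={2,3,4,6,7} D(Y)={2,3,4,5,6,7} D(U)={2,3,4,5,6,7}: W {2,3,4,6,7}->{2,3,4}; Y {2,3,4,5,6,7}->{2,3,4,5}; U {2,3,4,5,6,7}->{4,5,6,7}
Constraint 2 (U != W) on D(U)={4,5,6,7} D(W)={2,3,4}: no change
Constraint 3 (W + Y = U) on D(W)={2,3,4} D(Y)={2,3,4,5} D(U)={4,5,6,7}: no change
Constraint 4 (W + Y = U) on D(W)={2,3,4} D(Y)={2,3,4,5} D(U)={4,5,6,7}: no change
So after all 4 constraints: D(U) = {4,5,6,7}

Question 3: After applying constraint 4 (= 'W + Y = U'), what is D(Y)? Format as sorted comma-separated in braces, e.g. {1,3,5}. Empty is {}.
Answer: {2,3,4,5}

Derivation:
Constraint 1 (W + Y = U) on D(W)={2,3,4,6,7} D(Y)={2,3,4,5,6,7} D(U)={2,3,4,5,6,7}: W {2,3,4,6,7}->{2,3,4}; Y {2,3,4,5,6,7}->{2,3,4,5}; U {2,3,4,5,6,7}->{4,5,6,7}
Constraint 2 (U != W) on D(U)={4,5,6,7} D(W)={2,3,4}: no change
Constraint 3 (W + Y = U) on D(W)={2,3,4} D(Y)={2,3,4,5} D(U)={4,5,6,7}: no change
Constraint 4 (W + Y = U) on D(W)={2,3,4} D(Y)={2,3,4,5} D(U)={4,5,6,7}: no change
So after constraint 4: D(Y) = {2,3,4,5}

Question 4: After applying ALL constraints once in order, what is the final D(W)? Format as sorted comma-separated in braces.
Answer: {2,3,4}

Derivation:
Constraint 1 (W + Y = U) on D(W)={2,3,4,6,7} D(Y)={2,3,4,5,6,7} D(U)={2,3,4,5,6,7}: W {2,3,4,6,7}->{2,3,4}; Y {2,3,4,5,6,7}->{2,3,4,5}; U {2,3,4,5,6,7}->{4,5,6,7}
Constraint 2 (U != W) on D(U)={4,5,6,7} D(W)={2,3,4}: no change
Constraint 3 (W + Y = U) on D(W)={2,3,4} D(Y)={2,3,4,5} D(U)={4,5,6,7}: no change
Constraint 4 (W + Y = U) on D(W)={2,3,4} D(Y)={2,3,4,5} D(U)={4,5,6,7}: no change
So after all 4 constraints: D(W) = {2,3,4}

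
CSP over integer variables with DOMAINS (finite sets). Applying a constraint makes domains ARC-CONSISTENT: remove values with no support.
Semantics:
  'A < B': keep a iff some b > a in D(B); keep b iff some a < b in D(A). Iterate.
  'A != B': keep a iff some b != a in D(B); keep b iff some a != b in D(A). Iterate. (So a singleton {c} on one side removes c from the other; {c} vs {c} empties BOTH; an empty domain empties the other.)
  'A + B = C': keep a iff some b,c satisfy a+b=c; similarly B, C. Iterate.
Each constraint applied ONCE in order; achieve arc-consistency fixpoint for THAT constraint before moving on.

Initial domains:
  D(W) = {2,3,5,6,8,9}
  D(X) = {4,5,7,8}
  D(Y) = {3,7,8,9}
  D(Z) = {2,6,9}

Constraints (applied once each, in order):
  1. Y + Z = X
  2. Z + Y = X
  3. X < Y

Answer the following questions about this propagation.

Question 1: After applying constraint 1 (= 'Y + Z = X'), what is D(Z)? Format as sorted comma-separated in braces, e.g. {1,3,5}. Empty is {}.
Constraint 1 (Y + Z = X) on D(Y)={3,7,8,9} D(Z)={2,6,9} D(X)={4,5,7,8}: Y {3,7,8,9}->{3}; Z {2,6,9}->{2}; X {4,5,7,8}->{5}
So after constraint 1: D(Z) = {2}

Answer: {2}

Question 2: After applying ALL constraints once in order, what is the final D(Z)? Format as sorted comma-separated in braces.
Constraint 1 (Y + Z = X) on D(Y)={3,7,8,9} D(Z)={2,6,9} D(X)={4,5,7,8}: Y {3,7,8,9}->{3}; Z {2,6,9}->{2}; X {4,5,7,8}->{5}
Constraint 2 (Z + Y = X) on D(Z)={2} D(Y)={3} D(X)={5}: no change
Constraint 3 (X < Y) on D(X)={5} D(Y)={3}: X {5}->{}; Y {3}->{}
So after all 3 constraints: D(Z) = {2}

Answer: {2}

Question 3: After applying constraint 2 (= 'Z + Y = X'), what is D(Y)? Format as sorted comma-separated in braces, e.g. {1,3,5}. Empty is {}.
Constraint 1 (Y + Z = X) on D(Y)={3,7,8,9} D(Z)={2,6,9} D(X)={4,5,7,8}: Y {3,7,8,9}->{3}; Z {2,6,9}->{2}; X {4,5,7,8}->{5}
Constraint 2 (Z + Y = X) on D(Z)={2} D(Y)={3} D(X)={5}: no change
So after constraint 2: D(Y) = {3}

Answer: {3}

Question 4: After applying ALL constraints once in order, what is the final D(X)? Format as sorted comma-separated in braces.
Answer: {}

Derivation:
Constraint 1 (Y + Z = X) on D(Y)={3,7,8,9} D(Z)={2,6,9} D(X)={4,5,7,8}: Y {3,7,8,9}->{3}; Z {2,6,9}->{2}; X {4,5,7,8}->{5}
Constraint 2 (Z + Y = X) on D(Z)={2} D(Y)={3} D(X)={5}: no change
Constraint 3 (X < Y) on D(X)={5} D(Y)={3}: X {5}->{}; Y {3}->{}
So after all 3 constraints: D(X) = {}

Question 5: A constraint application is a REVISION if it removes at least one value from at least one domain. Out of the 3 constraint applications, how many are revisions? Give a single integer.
Constraint 1 (Y + Z = X) on D(Y)={3,7,8,9} D(Z)={2,6,9} D(X)={4,5,7,8}: Y {3,7,8,9}->{3}; Z {2,6,9}->{2}; X {4,5,7,8}->{5} => REVISION
Constraint 2 (Z + Y = X) on D(Z)={2} D(Y)={3} D(X)={5}: no change => not a revision
Constraint 3 (X < Y) on D(X)={5} D(Y)={3}: X {5}->{}; Y {3}->{} => REVISION
Total revisions = 2

Answer: 2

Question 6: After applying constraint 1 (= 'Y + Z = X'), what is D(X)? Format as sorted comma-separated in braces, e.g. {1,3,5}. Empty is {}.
Constraint 1 (Y + Z = X) on D(Y)={3,7,8,9} D(Z)={2,6,9} D(X)={4,5,7,8}: Y {3,7,8,9}->{3}; Z {2,6,9}->{2}; X {4,5,7,8}->{5}
So after constraint 1: D(X) = {5}

Answer: {5}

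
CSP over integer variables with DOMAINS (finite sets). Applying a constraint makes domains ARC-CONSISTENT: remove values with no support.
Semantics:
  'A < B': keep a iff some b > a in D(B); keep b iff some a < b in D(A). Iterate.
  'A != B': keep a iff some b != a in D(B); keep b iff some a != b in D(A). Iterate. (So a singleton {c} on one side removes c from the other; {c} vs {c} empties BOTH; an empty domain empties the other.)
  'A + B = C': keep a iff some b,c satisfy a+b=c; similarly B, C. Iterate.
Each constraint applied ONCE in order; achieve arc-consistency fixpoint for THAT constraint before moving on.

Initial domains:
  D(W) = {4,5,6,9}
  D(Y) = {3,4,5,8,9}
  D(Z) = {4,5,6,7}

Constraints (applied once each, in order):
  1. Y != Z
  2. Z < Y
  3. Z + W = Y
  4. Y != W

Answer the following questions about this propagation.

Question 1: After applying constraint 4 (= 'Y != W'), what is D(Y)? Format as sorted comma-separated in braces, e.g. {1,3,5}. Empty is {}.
Constraint 1 (Y != Z) on D(Y)={3,4,5,8,9} D(Z)={4,5,6,7}: no change
Constraint 2 (Z < Y) on D(Z)={4,5,6,7} D(Y)={3,4,5,8,9}: Y {3,4,5,8,9}->{5,8,9}
Constraint 3 (Z + W = Y) on D(Z)={4,5,6,7} D(W)={4,5,6,9} D(Y)={5,8,9}: Z {4,5,6,7}->{4,5}; W {4,5,6,9}->{4,5}; Y {5,8,9}->{8,9}
Constraint 4 (Y != W) on D(Y)={8,9} D(W)={4,5}: no change
So after constraint 4: D(Y) = {8,9}

Answer: {8,9}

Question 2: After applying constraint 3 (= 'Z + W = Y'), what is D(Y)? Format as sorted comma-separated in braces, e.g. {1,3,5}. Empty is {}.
Constraint 1 (Y != Z) on D(Y)={3,4,5,8,9} D(Z)={4,5,6,7}: no change
Constraint 2 (Z < Y) on D(Z)={4,5,6,7} D(Y)={3,4,5,8,9}: Y {3,4,5,8,9}->{5,8,9}
Constraint 3 (Z + W = Y) on D(Z)={4,5,6,7} D(W)={4,5,6,9} D(Y)={5,8,9}: Z {4,5,6,7}->{4,5}; W {4,5,6,9}->{4,5}; Y {5,8,9}->{8,9}
So after constraint 3: D(Y) = {8,9}

Answer: {8,9}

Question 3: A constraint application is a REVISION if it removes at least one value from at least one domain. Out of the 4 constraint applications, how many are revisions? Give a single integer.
Answer: 2

Derivation:
Constraint 1 (Y != Z) on D(Y)={3,4,5,8,9} D(Z)={4,5,6,7}: no change => not a revision
Constraint 2 (Z < Y) on D(Z)={4,5,6,7} D(Y)={3,4,5,8,9}: Y {3,4,5,8,9}->{5,8,9} => REVISION
Constraint 3 (Z + W = Y) on D(Z)={4,5,6,7} D(W)={4,5,6,9} D(Y)={5,8,9}: Z {4,5,6,7}->{4,5}; W {4,5,6,9}->{4,5}; Y {5,8,9}->{8,9} => REVISION
Constraint 4 (Y != W) on D(Y)={8,9} D(W)={4,5}: no change => not a revision
Total revisions = 2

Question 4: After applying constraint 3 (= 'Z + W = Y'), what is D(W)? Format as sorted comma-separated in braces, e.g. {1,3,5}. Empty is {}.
Answer: {4,5}

Derivation:
Constraint 1 (Y != Z) on D(Y)={3,4,5,8,9} D(Z)={4,5,6,7}: no change
Constraint 2 (Z < Y) on D(Z)={4,5,6,7} D(Y)={3,4,5,8,9}: Y {3,4,5,8,9}->{5,8,9}
Constraint 3 (Z + W = Y) on D(Z)={4,5,6,7} D(W)={4,5,6,9} D(Y)={5,8,9}: Z {4,5,6,7}->{4,5}; W {4,5,6,9}->{4,5}; Y {5,8,9}->{8,9}
So after constraint 3: D(W) = {4,5}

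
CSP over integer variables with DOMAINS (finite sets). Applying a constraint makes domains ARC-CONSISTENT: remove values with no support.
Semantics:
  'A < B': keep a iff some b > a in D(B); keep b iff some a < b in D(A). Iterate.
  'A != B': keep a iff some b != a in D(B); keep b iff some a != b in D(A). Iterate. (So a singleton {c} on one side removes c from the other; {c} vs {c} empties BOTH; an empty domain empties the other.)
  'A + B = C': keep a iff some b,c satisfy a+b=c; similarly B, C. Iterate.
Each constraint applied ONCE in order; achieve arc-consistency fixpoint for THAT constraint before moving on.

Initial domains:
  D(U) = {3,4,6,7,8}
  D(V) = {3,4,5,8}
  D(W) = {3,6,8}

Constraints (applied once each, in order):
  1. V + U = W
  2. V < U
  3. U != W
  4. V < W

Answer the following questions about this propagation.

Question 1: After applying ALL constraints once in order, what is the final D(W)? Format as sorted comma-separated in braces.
Answer: {6,8}

Derivation:
Constraint 1 (V + U = W) on D(V)={3,4,5,8} D(U)={3,4,6,7,8} D(W)={3,6,8}: V {3,4,5,8}->{3,4,5}; U {3,4,6,7,8}->{3,4}; W {3,6,8}->{6,8}
Constraint 2 (V < U) on D(V)={3,4,5} D(U)={3,4}: V {3,4,5}->{3}; U {3,4}->{4}
Constraint 3 (U != W) on D(U)={4} D(W)={6,8}: no change
Constraint 4 (V < W) on D(V)={3} D(W)={6,8}: no change
So after all 4 constraints: D(W) = {6,8}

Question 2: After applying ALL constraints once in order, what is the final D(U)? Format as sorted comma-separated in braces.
Answer: {4}

Derivation:
Constraint 1 (V + U = W) on D(V)={3,4,5,8} D(U)={3,4,6,7,8} D(W)={3,6,8}: V {3,4,5,8}->{3,4,5}; U {3,4,6,7,8}->{3,4}; W {3,6,8}->{6,8}
Constraint 2 (V < U) on D(V)={3,4,5} D(U)={3,4}: V {3,4,5}->{3}; U {3,4}->{4}
Constraint 3 (U != W) on D(U)={4} D(W)={6,8}: no change
Constraint 4 (V < W) on D(V)={3} D(W)={6,8}: no change
So after all 4 constraints: D(U) = {4}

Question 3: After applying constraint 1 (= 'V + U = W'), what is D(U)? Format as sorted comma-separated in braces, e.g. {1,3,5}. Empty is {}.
Answer: {3,4}

Derivation:
Constraint 1 (V + U = W) on D(V)={3,4,5,8} D(U)={3,4,6,7,8} D(W)={3,6,8}: V {3,4,5,8}->{3,4,5}; U {3,4,6,7,8}->{3,4}; W {3,6,8}->{6,8}
So after constraint 1: D(U) = {3,4}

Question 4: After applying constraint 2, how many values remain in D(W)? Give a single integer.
Answer: 2

Derivation:
Constraint 1 (V + U = W) on D(V)={3,4,5,8} D(U)={3,4,6,7,8} D(W)={3,6,8}: V {3,4,5,8}->{3,4,5}; U {3,4,6,7,8}->{3,4}; W {3,6,8}->{6,8}
Constraint 2 (V < U) on D(V)={3,4,5} D(U)={3,4}: V {3,4,5}->{3}; U {3,4}->{4}
So after constraint 2: D(W)={6,8}, size = 2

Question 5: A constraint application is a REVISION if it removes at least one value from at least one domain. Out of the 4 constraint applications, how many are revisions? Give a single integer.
Constraint 1 (V + U = W) on D(V)={3,4,5,8} D(U)={3,4,6,7,8} D(W)={3,6,8}: V {3,4,5,8}->{3,4,5}; U {3,4,6,7,8}->{3,4}; W {3,6,8}->{6,8} => REVISION
Constraint 2 (V < U) on D(V)={3,4,5} D(U)={3,4}: V {3,4,5}->{3}; U {3,4}->{4} => REVISION
Constraint 3 (U != W) on D(U)={4} D(W)={6,8}: no change => not a revision
Constraint 4 (V < W) on D(V)={3} D(W)={6,8}: no change => not a revision
Total revisions = 2

Answer: 2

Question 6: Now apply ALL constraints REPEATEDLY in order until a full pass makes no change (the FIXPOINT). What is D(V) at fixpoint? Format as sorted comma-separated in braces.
Answer: {}

Derivation:
pass 0 (initial): D(V)={3,4,5,8}
pass 1: U {3,4,6,7,8}->{4}; V {3,4,5,8}->{3}; W {3,6,8}->{6,8}
pass 2: U {4}->{}; V {3}->{}; W {6,8}->{}
pass 3: no change
Fixpoint after 3 passes: D(V) = {}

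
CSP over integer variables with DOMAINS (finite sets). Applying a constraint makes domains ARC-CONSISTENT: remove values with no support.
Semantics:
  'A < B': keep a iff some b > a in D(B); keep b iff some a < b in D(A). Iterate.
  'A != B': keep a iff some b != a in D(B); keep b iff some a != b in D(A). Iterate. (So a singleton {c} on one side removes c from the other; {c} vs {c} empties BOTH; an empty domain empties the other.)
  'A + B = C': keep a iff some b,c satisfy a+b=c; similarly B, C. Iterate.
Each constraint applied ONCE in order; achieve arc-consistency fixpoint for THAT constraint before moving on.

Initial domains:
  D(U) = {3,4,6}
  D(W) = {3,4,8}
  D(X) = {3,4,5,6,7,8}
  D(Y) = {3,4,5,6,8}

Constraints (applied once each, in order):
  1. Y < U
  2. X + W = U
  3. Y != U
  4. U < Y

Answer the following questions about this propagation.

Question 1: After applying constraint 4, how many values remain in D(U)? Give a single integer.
Constraint 1 (Y < U) on D(Y)={3,4,5,6,8} D(U)={3,4,6}: Y {3,4,5,6,8}->{3,4,5}; U {3,4,6}->{4,6}
Constraint 2 (X + W = U) on D(X)={3,4,5,6,7,8} D(W)={3,4,8} D(U)={4,6}: X {3,4,5,6,7,8}->{3}; W {3,4,8}->{3}; U {4,6}->{6}
Constraint 3 (Y != U) on D(Y)={3,4,5} D(U)={6}: no change
Constraint 4 (U < Y) on D(U)={6} D(Y)={3,4,5}: U {6}->{}; Y {3,4,5}->{}
So after constraint 4: D(U)={}, size = 0

Answer: 0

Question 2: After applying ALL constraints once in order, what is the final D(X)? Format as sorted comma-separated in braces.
Constraint 1 (Y < U) on D(Y)={3,4,5,6,8} D(U)={3,4,6}: Y {3,4,5,6,8}->{3,4,5}; U {3,4,6}->{4,6}
Constraint 2 (X + W = U) on D(X)={3,4,5,6,7,8} D(W)={3,4,8} D(U)={4,6}: X {3,4,5,6,7,8}->{3}; W {3,4,8}->{3}; U {4,6}->{6}
Constraint 3 (Y != U) on D(Y)={3,4,5} D(U)={6}: no change
Constraint 4 (U < Y) on D(U)={6} D(Y)={3,4,5}: U {6}->{}; Y {3,4,5}->{}
So after all 4 constraints: D(X) = {3}

Answer: {3}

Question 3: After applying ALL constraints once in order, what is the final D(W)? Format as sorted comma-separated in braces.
Constraint 1 (Y < U) on D(Y)={3,4,5,6,8} D(U)={3,4,6}: Y {3,4,5,6,8}->{3,4,5}; U {3,4,6}->{4,6}
Constraint 2 (X + W = U) on D(X)={3,4,5,6,7,8} D(W)={3,4,8} D(U)={4,6}: X {3,4,5,6,7,8}->{3}; W {3,4,8}->{3}; U {4,6}->{6}
Constraint 3 (Y != U) on D(Y)={3,4,5} D(U)={6}: no change
Constraint 4 (U < Y) on D(U)={6} D(Y)={3,4,5}: U {6}->{}; Y {3,4,5}->{}
So after all 4 constraints: D(W) = {3}

Answer: {3}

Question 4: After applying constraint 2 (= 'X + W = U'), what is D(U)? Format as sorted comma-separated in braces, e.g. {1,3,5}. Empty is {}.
Answer: {6}

Derivation:
Constraint 1 (Y < U) on D(Y)={3,4,5,6,8} D(U)={3,4,6}: Y {3,4,5,6,8}->{3,4,5}; U {3,4,6}->{4,6}
Constraint 2 (X + W = U) on D(X)={3,4,5,6,7,8} D(W)={3,4,8} D(U)={4,6}: X {3,4,5,6,7,8}->{3}; W {3,4,8}->{3}; U {4,6}->{6}
So after constraint 2: D(U) = {6}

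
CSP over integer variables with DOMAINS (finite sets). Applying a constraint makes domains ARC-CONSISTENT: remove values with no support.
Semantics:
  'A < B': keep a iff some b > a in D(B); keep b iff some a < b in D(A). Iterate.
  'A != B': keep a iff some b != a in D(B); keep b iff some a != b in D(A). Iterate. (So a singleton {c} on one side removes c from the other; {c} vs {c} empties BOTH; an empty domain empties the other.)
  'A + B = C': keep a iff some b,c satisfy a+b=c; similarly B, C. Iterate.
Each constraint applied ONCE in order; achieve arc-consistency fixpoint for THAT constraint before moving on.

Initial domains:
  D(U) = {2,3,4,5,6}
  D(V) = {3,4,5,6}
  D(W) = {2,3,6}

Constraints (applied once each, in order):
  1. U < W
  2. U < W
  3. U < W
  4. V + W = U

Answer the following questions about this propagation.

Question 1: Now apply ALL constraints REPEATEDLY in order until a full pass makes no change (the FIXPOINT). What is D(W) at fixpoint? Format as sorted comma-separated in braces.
Answer: {}

Derivation:
pass 0 (initial): D(W)={2,3,6}
pass 1: U {2,3,4,5,6}->{}; V {3,4,5,6}->{}; W {2,3,6}->{}
pass 2: no change
Fixpoint after 2 passes: D(W) = {}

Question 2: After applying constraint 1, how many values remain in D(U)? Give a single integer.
Constraint 1 (U < W) on D(U)={2,3,4,5,6} D(W)={2,3,6}: U {2,3,4,5,6}->{2,3,4,5}; W {2,3,6}->{3,6}
So after constraint 1: D(U)={2,3,4,5}, size = 4

Answer: 4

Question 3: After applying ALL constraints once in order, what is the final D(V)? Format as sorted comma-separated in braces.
Answer: {}

Derivation:
Constraint 1 (U < W) on D(U)={2,3,4,5,6} D(W)={2,3,6}: U {2,3,4,5,6}->{2,3,4,5}; W {2,3,6}->{3,6}
Constraint 2 (U < W) on D(U)={2,3,4,5} D(W)={3,6}: no change
Constraint 3 (U < W) on D(U)={2,3,4,5} D(W)={3,6}: no change
Constraint 4 (V + W = U) on D(V)={3,4,5,6} D(W)={3,6} D(U)={2,3,4,5}: V {3,4,5,6}->{}; W {3,6}->{}; U {2,3,4,5}->{}
So after all 4 constraints: D(V) = {}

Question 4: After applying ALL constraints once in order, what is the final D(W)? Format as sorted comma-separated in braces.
Answer: {}

Derivation:
Constraint 1 (U < W) on D(U)={2,3,4,5,6} D(W)={2,3,6}: U {2,3,4,5,6}->{2,3,4,5}; W {2,3,6}->{3,6}
Constraint 2 (U < W) on D(U)={2,3,4,5} D(W)={3,6}: no change
Constraint 3 (U < W) on D(U)={2,3,4,5} D(W)={3,6}: no change
Constraint 4 (V + W = U) on D(V)={3,4,5,6} D(W)={3,6} D(U)={2,3,4,5}: V {3,4,5,6}->{}; W {3,6}->{}; U {2,3,4,5}->{}
So after all 4 constraints: D(W) = {}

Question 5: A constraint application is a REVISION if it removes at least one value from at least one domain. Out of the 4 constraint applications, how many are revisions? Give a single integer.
Answer: 2

Derivation:
Constraint 1 (U < W) on D(U)={2,3,4,5,6} D(W)={2,3,6}: U {2,3,4,5,6}->{2,3,4,5}; W {2,3,6}->{3,6} => REVISION
Constraint 2 (U < W) on D(U)={2,3,4,5} D(W)={3,6}: no change => not a revision
Constraint 3 (U < W) on D(U)={2,3,4,5} D(W)={3,6}: no change => not a revision
Constraint 4 (V + W = U) on D(V)={3,4,5,6} D(W)={3,6} D(U)={2,3,4,5}: V {3,4,5,6}->{}; W {3,6}->{}; U {2,3,4,5}->{} => REVISION
Total revisions = 2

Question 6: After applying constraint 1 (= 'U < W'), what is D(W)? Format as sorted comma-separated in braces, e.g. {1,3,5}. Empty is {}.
Answer: {3,6}

Derivation:
Constraint 1 (U < W) on D(U)={2,3,4,5,6} D(W)={2,3,6}: U {2,3,4,5,6}->{2,3,4,5}; W {2,3,6}->{3,6}
So after constraint 1: D(W) = {3,6}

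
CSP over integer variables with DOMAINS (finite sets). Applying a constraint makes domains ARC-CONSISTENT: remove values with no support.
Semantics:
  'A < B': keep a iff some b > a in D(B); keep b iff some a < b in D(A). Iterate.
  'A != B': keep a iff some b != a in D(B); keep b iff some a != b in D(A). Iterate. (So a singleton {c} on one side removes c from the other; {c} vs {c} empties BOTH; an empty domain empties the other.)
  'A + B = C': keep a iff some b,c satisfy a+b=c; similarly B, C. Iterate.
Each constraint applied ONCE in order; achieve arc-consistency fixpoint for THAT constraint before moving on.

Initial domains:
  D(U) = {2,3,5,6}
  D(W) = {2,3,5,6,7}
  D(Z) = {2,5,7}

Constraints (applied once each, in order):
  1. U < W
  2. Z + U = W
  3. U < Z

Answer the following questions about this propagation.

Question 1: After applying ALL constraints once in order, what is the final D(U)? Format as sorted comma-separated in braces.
Answer: {2,3}

Derivation:
Constraint 1 (U < W) on D(U)={2,3,5,6} D(W)={2,3,5,6,7}: W {2,3,5,6,7}->{3,5,6,7}
Constraint 2 (Z + U = W) on D(Z)={2,5,7} D(U)={2,3,5,6} D(W)={3,5,6,7}: Z {2,5,7}->{2,5}; U {2,3,5,6}->{2,3,5}; W {3,5,6,7}->{5,7}
Constraint 3 (U < Z) on D(U)={2,3,5} D(Z)={2,5}: U {2,3,5}->{2,3}; Z {2,5}->{5}
So after all 3 constraints: D(U) = {2,3}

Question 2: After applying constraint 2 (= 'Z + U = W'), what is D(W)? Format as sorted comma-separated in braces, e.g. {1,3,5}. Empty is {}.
Answer: {5,7}

Derivation:
Constraint 1 (U < W) on D(U)={2,3,5,6} D(W)={2,3,5,6,7}: W {2,3,5,6,7}->{3,5,6,7}
Constraint 2 (Z + U = W) on D(Z)={2,5,7} D(U)={2,3,5,6} D(W)={3,5,6,7}: Z {2,5,7}->{2,5}; U {2,3,5,6}->{2,3,5}; W {3,5,6,7}->{5,7}
So after constraint 2: D(W) = {5,7}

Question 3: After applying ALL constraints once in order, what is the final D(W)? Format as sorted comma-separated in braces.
Answer: {5,7}

Derivation:
Constraint 1 (U < W) on D(U)={2,3,5,6} D(W)={2,3,5,6,7}: W {2,3,5,6,7}->{3,5,6,7}
Constraint 2 (Z + U = W) on D(Z)={2,5,7} D(U)={2,3,5,6} D(W)={3,5,6,7}: Z {2,5,7}->{2,5}; U {2,3,5,6}->{2,3,5}; W {3,5,6,7}->{5,7}
Constraint 3 (U < Z) on D(U)={2,3,5} D(Z)={2,5}: U {2,3,5}->{2,3}; Z {2,5}->{5}
So after all 3 constraints: D(W) = {5,7}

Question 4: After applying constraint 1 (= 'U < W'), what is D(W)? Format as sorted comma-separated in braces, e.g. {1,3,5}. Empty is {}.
Answer: {3,5,6,7}

Derivation:
Constraint 1 (U < W) on D(U)={2,3,5,6} D(W)={2,3,5,6,7}: W {2,3,5,6,7}->{3,5,6,7}
So after constraint 1: D(W) = {3,5,6,7}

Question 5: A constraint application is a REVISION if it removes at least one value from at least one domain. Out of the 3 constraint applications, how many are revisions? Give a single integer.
Constraint 1 (U < W) on D(U)={2,3,5,6} D(W)={2,3,5,6,7}: W {2,3,5,6,7}->{3,5,6,7} => REVISION
Constraint 2 (Z + U = W) on D(Z)={2,5,7} D(U)={2,3,5,6} D(W)={3,5,6,7}: Z {2,5,7}->{2,5}; U {2,3,5,6}->{2,3,5}; W {3,5,6,7}->{5,7} => REVISION
Constraint 3 (U < Z) on D(U)={2,3,5} D(Z)={2,5}: U {2,3,5}->{2,3}; Z {2,5}->{5} => REVISION
Total revisions = 3

Answer: 3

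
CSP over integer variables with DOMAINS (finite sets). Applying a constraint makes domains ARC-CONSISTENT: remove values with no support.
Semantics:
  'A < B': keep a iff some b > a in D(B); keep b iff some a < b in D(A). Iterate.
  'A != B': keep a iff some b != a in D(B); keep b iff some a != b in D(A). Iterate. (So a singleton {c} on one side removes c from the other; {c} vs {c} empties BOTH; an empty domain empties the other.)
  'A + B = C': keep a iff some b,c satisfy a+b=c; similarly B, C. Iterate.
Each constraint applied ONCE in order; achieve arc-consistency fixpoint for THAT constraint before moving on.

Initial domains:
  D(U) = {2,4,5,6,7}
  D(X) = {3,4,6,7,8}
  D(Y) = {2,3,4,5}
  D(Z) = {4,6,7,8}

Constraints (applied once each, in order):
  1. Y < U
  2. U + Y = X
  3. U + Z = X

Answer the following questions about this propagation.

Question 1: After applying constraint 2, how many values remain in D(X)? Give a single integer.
Answer: 3

Derivation:
Constraint 1 (Y < U) on D(Y)={2,3,4,5} D(U)={2,4,5,6,7}: U {2,4,5,6,7}->{4,5,6,7}
Constraint 2 (U + Y = X) on D(U)={4,5,6,7} D(Y)={2,3,4,5} D(X)={3,4,6,7,8}: U {4,5,6,7}->{4,5,6}; Y {2,3,4,5}->{2,3,4}; X {3,4,6,7,8}->{6,7,8}
So after constraint 2: D(X)={6,7,8}, size = 3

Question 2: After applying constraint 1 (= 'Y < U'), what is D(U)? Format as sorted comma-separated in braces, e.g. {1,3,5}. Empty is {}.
Constraint 1 (Y < U) on D(Y)={2,3,4,5} D(U)={2,4,5,6,7}: U {2,4,5,6,7}->{4,5,6,7}
So after constraint 1: D(U) = {4,5,6,7}

Answer: {4,5,6,7}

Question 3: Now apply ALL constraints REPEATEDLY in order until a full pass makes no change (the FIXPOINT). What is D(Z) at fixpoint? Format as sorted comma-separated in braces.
pass 0 (initial): D(Z)={4,6,7,8}
pass 1: U {2,4,5,6,7}->{4}; X {3,4,6,7,8}->{8}; Y {2,3,4,5}->{2,3,4}; Z {4,6,7,8}->{4}
pass 2: U {4}->{}; X {8}->{}; Y {2,3,4}->{}; Z {4}->{}
pass 3: no change
Fixpoint after 3 passes: D(Z) = {}

Answer: {}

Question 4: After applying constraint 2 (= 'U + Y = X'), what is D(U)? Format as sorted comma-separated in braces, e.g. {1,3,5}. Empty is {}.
Answer: {4,5,6}

Derivation:
Constraint 1 (Y < U) on D(Y)={2,3,4,5} D(U)={2,4,5,6,7}: U {2,4,5,6,7}->{4,5,6,7}
Constraint 2 (U + Y = X) on D(U)={4,5,6,7} D(Y)={2,3,4,5} D(X)={3,4,6,7,8}: U {4,5,6,7}->{4,5,6}; Y {2,3,4,5}->{2,3,4}; X {3,4,6,7,8}->{6,7,8}
So after constraint 2: D(U) = {4,5,6}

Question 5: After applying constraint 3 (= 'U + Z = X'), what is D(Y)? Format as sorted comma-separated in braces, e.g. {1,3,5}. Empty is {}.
Answer: {2,3,4}

Derivation:
Constraint 1 (Y < U) on D(Y)={2,3,4,5} D(U)={2,4,5,6,7}: U {2,4,5,6,7}->{4,5,6,7}
Constraint 2 (U + Y = X) on D(U)={4,5,6,7} D(Y)={2,3,4,5} D(X)={3,4,6,7,8}: U {4,5,6,7}->{4,5,6}; Y {2,3,4,5}->{2,3,4}; X {3,4,6,7,8}->{6,7,8}
Constraint 3 (U + Z = X) on D(U)={4,5,6} D(Z)={4,6,7,8} D(X)={6,7,8}: U {4,5,6}->{4}; Z {4,6,7,8}->{4}; X {6,7,8}->{8}
So after constraint 3: D(Y) = {2,3,4}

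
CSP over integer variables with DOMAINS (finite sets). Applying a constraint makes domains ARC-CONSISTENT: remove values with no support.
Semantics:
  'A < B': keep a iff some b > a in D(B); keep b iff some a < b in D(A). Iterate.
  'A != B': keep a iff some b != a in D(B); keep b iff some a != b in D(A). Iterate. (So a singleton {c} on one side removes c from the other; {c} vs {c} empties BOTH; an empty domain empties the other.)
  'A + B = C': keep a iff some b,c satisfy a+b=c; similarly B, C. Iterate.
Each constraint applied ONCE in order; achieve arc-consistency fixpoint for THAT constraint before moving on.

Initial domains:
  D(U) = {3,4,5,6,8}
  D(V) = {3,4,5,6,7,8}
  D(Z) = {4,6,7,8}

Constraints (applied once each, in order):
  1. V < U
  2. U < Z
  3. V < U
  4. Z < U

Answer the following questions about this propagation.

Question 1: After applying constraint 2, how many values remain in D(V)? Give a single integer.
Answer: 5

Derivation:
Constraint 1 (V < U) on D(V)={3,4,5,6,7,8} D(U)={3,4,5,6,8}: V {3,4,5,6,7,8}->{3,4,5,6,7}; U {3,4,5,6,8}->{4,5,6,8}
Constraint 2 (U < Z) on D(U)={4,5,6,8} D(Z)={4,6,7,8}: U {4,5,6,8}->{4,5,6}; Z {4,6,7,8}->{6,7,8}
So after constraint 2: D(V)={3,4,5,6,7}, size = 5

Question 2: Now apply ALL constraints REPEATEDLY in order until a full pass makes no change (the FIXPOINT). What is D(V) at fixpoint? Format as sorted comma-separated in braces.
pass 0 (initial): D(V)={3,4,5,6,7,8}
pass 1: U {3,4,5,6,8}->{}; V {3,4,5,6,7,8}->{3,4,5}; Z {4,6,7,8}->{}
pass 2: V {3,4,5}->{}
pass 3: no change
Fixpoint after 3 passes: D(V) = {}

Answer: {}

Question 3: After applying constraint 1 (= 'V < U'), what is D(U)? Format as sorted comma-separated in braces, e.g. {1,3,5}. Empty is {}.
Answer: {4,5,6,8}

Derivation:
Constraint 1 (V < U) on D(V)={3,4,5,6,7,8} D(U)={3,4,5,6,8}: V {3,4,5,6,7,8}->{3,4,5,6,7}; U {3,4,5,6,8}->{4,5,6,8}
So after constraint 1: D(U) = {4,5,6,8}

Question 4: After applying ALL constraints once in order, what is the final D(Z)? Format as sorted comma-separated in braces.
Answer: {}

Derivation:
Constraint 1 (V < U) on D(V)={3,4,5,6,7,8} D(U)={3,4,5,6,8}: V {3,4,5,6,7,8}->{3,4,5,6,7}; U {3,4,5,6,8}->{4,5,6,8}
Constraint 2 (U < Z) on D(U)={4,5,6,8} D(Z)={4,6,7,8}: U {4,5,6,8}->{4,5,6}; Z {4,6,7,8}->{6,7,8}
Constraint 3 (V < U) on D(V)={3,4,5,6,7} D(U)={4,5,6}: V {3,4,5,6,7}->{3,4,5}
Constraint 4 (Z < U) on D(Z)={6,7,8} D(U)={4,5,6}: Z {6,7,8}->{}; U {4,5,6}->{}
So after all 4 constraints: D(Z) = {}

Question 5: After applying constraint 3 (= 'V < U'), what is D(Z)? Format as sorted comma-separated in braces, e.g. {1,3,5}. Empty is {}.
Constraint 1 (V < U) on D(V)={3,4,5,6,7,8} D(U)={3,4,5,6,8}: V {3,4,5,6,7,8}->{3,4,5,6,7}; U {3,4,5,6,8}->{4,5,6,8}
Constraint 2 (U < Z) on D(U)={4,5,6,8} D(Z)={4,6,7,8}: U {4,5,6,8}->{4,5,6}; Z {4,6,7,8}->{6,7,8}
Constraint 3 (V < U) on D(V)={3,4,5,6,7} D(U)={4,5,6}: V {3,4,5,6,7}->{3,4,5}
So after constraint 3: D(Z) = {6,7,8}

Answer: {6,7,8}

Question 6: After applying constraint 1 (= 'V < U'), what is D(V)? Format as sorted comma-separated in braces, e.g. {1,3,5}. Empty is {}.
Answer: {3,4,5,6,7}

Derivation:
Constraint 1 (V < U) on D(V)={3,4,5,6,7,8} D(U)={3,4,5,6,8}: V {3,4,5,6,7,8}->{3,4,5,6,7}; U {3,4,5,6,8}->{4,5,6,8}
So after constraint 1: D(V) = {3,4,5,6,7}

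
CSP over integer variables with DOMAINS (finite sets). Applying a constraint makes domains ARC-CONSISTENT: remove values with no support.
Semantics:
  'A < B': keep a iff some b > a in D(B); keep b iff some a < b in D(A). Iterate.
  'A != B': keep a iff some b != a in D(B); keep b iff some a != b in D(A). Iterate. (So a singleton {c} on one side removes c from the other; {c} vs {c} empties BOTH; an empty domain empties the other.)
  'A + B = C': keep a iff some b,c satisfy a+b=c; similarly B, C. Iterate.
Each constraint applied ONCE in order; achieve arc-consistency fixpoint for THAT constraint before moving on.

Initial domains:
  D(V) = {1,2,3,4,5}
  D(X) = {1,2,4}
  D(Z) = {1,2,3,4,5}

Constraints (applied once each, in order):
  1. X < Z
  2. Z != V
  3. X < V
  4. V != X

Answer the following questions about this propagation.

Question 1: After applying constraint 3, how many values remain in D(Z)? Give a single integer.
Answer: 4

Derivation:
Constraint 1 (X < Z) on D(X)={1,2,4} D(Z)={1,2,3,4,5}: Z {1,2,3,4,5}->{2,3,4,5}
Constraint 2 (Z != V) on D(Z)={2,3,4,5} D(V)={1,2,3,4,5}: no change
Constraint 3 (X < V) on D(X)={1,2,4} D(V)={1,2,3,4,5}: V {1,2,3,4,5}->{2,3,4,5}
So after constraint 3: D(Z)={2,3,4,5}, size = 4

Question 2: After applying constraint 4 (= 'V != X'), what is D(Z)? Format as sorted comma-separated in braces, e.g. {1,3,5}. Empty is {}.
Constraint 1 (X < Z) on D(X)={1,2,4} D(Z)={1,2,3,4,5}: Z {1,2,3,4,5}->{2,3,4,5}
Constraint 2 (Z != V) on D(Z)={2,3,4,5} D(V)={1,2,3,4,5}: no change
Constraint 3 (X < V) on D(X)={1,2,4} D(V)={1,2,3,4,5}: V {1,2,3,4,5}->{2,3,4,5}
Constraint 4 (V != X) on D(V)={2,3,4,5} D(X)={1,2,4}: no change
So after constraint 4: D(Z) = {2,3,4,5}

Answer: {2,3,4,5}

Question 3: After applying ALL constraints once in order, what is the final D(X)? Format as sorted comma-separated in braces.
Answer: {1,2,4}

Derivation:
Constraint 1 (X < Z) on D(X)={1,2,4} D(Z)={1,2,3,4,5}: Z {1,2,3,4,5}->{2,3,4,5}
Constraint 2 (Z != V) on D(Z)={2,3,4,5} D(V)={1,2,3,4,5}: no change
Constraint 3 (X < V) on D(X)={1,2,4} D(V)={1,2,3,4,5}: V {1,2,3,4,5}->{2,3,4,5}
Constraint 4 (V != X) on D(V)={2,3,4,5} D(X)={1,2,4}: no change
So after all 4 constraints: D(X) = {1,2,4}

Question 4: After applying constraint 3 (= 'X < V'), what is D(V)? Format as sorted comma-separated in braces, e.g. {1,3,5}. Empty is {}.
Constraint 1 (X < Z) on D(X)={1,2,4} D(Z)={1,2,3,4,5}: Z {1,2,3,4,5}->{2,3,4,5}
Constraint 2 (Z != V) on D(Z)={2,3,4,5} D(V)={1,2,3,4,5}: no change
Constraint 3 (X < V) on D(X)={1,2,4} D(V)={1,2,3,4,5}: V {1,2,3,4,5}->{2,3,4,5}
So after constraint 3: D(V) = {2,3,4,5}

Answer: {2,3,4,5}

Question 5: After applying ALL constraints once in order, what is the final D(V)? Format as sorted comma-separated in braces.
Answer: {2,3,4,5}

Derivation:
Constraint 1 (X < Z) on D(X)={1,2,4} D(Z)={1,2,3,4,5}: Z {1,2,3,4,5}->{2,3,4,5}
Constraint 2 (Z != V) on D(Z)={2,3,4,5} D(V)={1,2,3,4,5}: no change
Constraint 3 (X < V) on D(X)={1,2,4} D(V)={1,2,3,4,5}: V {1,2,3,4,5}->{2,3,4,5}
Constraint 4 (V != X) on D(V)={2,3,4,5} D(X)={1,2,4}: no change
So after all 4 constraints: D(V) = {2,3,4,5}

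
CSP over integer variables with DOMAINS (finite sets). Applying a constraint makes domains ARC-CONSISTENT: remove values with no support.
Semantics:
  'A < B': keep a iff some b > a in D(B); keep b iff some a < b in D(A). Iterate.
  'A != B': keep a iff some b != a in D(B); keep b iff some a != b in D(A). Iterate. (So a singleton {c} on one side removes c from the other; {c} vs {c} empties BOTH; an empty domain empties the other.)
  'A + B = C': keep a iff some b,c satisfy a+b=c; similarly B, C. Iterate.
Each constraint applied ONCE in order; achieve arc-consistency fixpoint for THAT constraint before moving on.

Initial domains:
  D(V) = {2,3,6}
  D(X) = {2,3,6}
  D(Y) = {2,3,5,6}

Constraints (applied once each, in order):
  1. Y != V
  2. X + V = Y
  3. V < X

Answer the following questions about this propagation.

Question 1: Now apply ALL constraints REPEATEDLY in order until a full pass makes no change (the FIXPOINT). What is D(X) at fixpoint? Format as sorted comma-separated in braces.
pass 0 (initial): D(X)={2,3,6}
pass 1: V {2,3,6}->{2}; X {2,3,6}->{3}; Y {2,3,5,6}->{5,6}
pass 2: Y {5,6}->{5}
pass 3: no change
Fixpoint after 3 passes: D(X) = {3}

Answer: {3}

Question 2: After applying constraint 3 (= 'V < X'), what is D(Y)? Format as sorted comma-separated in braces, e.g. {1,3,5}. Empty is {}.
Answer: {5,6}

Derivation:
Constraint 1 (Y != V) on D(Y)={2,3,5,6} D(V)={2,3,6}: no change
Constraint 2 (X + V = Y) on D(X)={2,3,6} D(V)={2,3,6} D(Y)={2,3,5,6}: X {2,3,6}->{2,3}; V {2,3,6}->{2,3}; Y {2,3,5,6}->{5,6}
Constraint 3 (V < X) on D(V)={2,3} D(X)={2,3}: V {2,3}->{2}; X {2,3}->{3}
So after constraint 3: D(Y) = {5,6}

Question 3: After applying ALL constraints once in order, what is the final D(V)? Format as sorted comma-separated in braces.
Answer: {2}

Derivation:
Constraint 1 (Y != V) on D(Y)={2,3,5,6} D(V)={2,3,6}: no change
Constraint 2 (X + V = Y) on D(X)={2,3,6} D(V)={2,3,6} D(Y)={2,3,5,6}: X {2,3,6}->{2,3}; V {2,3,6}->{2,3}; Y {2,3,5,6}->{5,6}
Constraint 3 (V < X) on D(V)={2,3} D(X)={2,3}: V {2,3}->{2}; X {2,3}->{3}
So after all 3 constraints: D(V) = {2}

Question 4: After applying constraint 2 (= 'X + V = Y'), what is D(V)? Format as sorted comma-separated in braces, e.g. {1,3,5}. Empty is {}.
Answer: {2,3}

Derivation:
Constraint 1 (Y != V) on D(Y)={2,3,5,6} D(V)={2,3,6}: no change
Constraint 2 (X + V = Y) on D(X)={2,3,6} D(V)={2,3,6} D(Y)={2,3,5,6}: X {2,3,6}->{2,3}; V {2,3,6}->{2,3}; Y {2,3,5,6}->{5,6}
So after constraint 2: D(V) = {2,3}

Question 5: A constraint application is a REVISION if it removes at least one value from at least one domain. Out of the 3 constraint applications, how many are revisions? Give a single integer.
Answer: 2

Derivation:
Constraint 1 (Y != V) on D(Y)={2,3,5,6} D(V)={2,3,6}: no change => not a revision
Constraint 2 (X + V = Y) on D(X)={2,3,6} D(V)={2,3,6} D(Y)={2,3,5,6}: X {2,3,6}->{2,3}; V {2,3,6}->{2,3}; Y {2,3,5,6}->{5,6} => REVISION
Constraint 3 (V < X) on D(V)={2,3} D(X)={2,3}: V {2,3}->{2}; X {2,3}->{3} => REVISION
Total revisions = 2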